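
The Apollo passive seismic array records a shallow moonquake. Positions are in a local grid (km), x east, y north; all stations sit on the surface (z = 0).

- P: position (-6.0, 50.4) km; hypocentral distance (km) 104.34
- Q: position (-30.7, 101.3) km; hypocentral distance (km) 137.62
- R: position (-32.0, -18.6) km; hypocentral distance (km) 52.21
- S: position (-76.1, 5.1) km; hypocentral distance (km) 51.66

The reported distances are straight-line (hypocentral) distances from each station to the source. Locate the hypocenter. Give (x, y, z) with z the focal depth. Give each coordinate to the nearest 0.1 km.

Each station gives a sphere (x−x_i)² + (y−y_i)² + z² = d_i² (stations at z=0).
Subtracting the P sphere from Q and R: z² cancels, leaving linear equations in x and y:
-49.4 x + 101.8 y = 575.59
-52.0 x − 138.0 y = 6954.75
Solving: x ≈ -65.018, y ≈ -25.897 km (keep extra digits for the depth step; rounded: -65.0, -25.9).
Then from the P sphere: z² = 104.34² − (x + 6.0)² − (y − 50.4)² with x = -65.018, y = -25.897, so z ≈ 39.780 ≈ 39.8 km.

(-65.0, -25.9, 39.8)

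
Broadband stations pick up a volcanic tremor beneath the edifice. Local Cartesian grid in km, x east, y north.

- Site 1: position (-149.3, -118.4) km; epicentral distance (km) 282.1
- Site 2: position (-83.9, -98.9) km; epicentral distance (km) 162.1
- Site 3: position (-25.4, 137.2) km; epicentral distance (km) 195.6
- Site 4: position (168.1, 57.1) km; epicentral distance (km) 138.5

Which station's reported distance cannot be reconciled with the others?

Site 1

Solve using three stations at a time. Using Site 2, Site 3, Site 4 (subtract circle equations pairwise → linear system) gives (x, y) ≈ (65.5, -36.0).
Distances from that point to each station vs reported:
  Site 1: calculated 230.1 vs reported 282.1 → residual 52.0 km
  Site 2: calculated 162.1 vs reported 162.1 → residual 0.0 km
  Site 3: calculated 195.6 vs reported 195.6 → residual 0.0 km
  Site 4: calculated 138.5 vs reported 138.5 → residual 0.0 km
Site 2, Site 3, Site 4 are mutually consistent (residuals ≈ 0); Site 1 is off by 52.0 km.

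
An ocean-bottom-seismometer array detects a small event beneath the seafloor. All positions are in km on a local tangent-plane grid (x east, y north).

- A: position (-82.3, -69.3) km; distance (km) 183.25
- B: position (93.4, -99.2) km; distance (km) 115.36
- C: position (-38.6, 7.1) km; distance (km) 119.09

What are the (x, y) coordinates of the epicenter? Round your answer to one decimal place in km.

Circle about each station: (x + 82.3)² + (y + 69.3)² = 183.25²; (x − 93.4)² + (y + 99.2)² = 115.36²; (x + 38.6)² + (y − 7.1)² = 119.09².
Subtracting the A equation from the B and C equations removes the quadratic terms:
351.4 x − 59.8 y = 27261.05
87.4 x + 152.8 y = 9362.72
Solving the 2×2 system: x ≈ 80.2, y ≈ 15.4 km.

x ≈ 80.2 km, y ≈ 15.4 km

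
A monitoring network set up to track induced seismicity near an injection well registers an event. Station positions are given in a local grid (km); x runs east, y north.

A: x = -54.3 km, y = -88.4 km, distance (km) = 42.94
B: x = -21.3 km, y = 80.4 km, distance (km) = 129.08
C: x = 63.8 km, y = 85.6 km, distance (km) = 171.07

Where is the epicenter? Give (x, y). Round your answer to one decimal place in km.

x ≈ -44.9 km, y ≈ -46.5 km

Circle about each station: (x + 54.3)² + (y + 88.4)² = 42.94²; (x + 21.3)² + (y − 80.4)² = 129.08²; (x − 63.8)² + (y − 85.6)² = 171.07².
Subtracting the A equation from the B and C equations removes the quadratic terms:
66.0 x + 337.6 y = -18663.00
236.2 x + 348.0 y = -26786.35
Solving the 2×2 system: x ≈ -44.9, y ≈ -46.5 km.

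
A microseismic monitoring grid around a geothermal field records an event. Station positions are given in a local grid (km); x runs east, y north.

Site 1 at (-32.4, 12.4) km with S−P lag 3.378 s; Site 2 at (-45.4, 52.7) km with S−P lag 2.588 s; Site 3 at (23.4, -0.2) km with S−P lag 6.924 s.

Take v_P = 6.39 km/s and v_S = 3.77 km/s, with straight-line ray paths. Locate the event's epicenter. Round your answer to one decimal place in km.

Distance from S−P lag: d = Δt · v_P v_S / (v_P − v_S) = Δt · (6.39·3.77)/(6.39−3.77) ≈ 9.1948·Δt.
So d_Site 1 = 31.06, d_Site 2 = 23.80, d_Site 3 = 63.66 km.
Circle about each station: (x + 32.4)² + (y − 12.4)² = 31.06²; (x + 45.4)² + (y − 52.7)² = 23.80²; (x − 23.4)² + (y + 0.2)² = 63.66².
Subtracting the Site 1 equation from the Site 2 and Site 3 equations removes the quadratic terms:
-26.0 x + 80.6 y = 4033.21
111.6 x − 25.2 y = -3743.79
Solving the 2×2 system: x ≈ -24.0, y ≈ 42.3 km.

x ≈ -24.0 km, y ≈ 42.3 km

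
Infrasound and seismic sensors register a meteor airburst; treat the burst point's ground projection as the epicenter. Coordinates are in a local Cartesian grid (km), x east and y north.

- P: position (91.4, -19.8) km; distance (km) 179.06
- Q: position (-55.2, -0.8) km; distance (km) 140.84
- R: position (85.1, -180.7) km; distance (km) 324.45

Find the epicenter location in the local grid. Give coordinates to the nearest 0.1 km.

x ≈ -5.3 km, y ≈ 130.9 km

Circle about each station: (x − 91.4)² + (y + 19.8)² = 179.06²; (x + 55.2)² + (y + 0.8)² = 140.84²; (x − 85.1)² + (y + 180.7)² = 324.45².
Subtracting pairs of circle equations eliminates x²+y² and gives linear equations (the radical axes):
-293.2 x + 38.0 y = 6528.26
-12.6 x − 321.8 y = -42056.82
Solving the 2×2 system: x ≈ -5.3, y ≈ 130.9 km.
Check against P (with the unrounded x, y): √((x − 91.4)²+(y + 19.8)²) = 179.06 ≈ 179.06 km. ✓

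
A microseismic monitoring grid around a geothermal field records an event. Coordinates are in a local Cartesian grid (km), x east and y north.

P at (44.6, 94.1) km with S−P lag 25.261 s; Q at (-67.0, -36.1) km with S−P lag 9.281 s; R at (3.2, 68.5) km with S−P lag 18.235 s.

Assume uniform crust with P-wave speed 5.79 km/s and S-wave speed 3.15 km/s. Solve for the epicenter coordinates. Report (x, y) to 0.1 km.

Distance from S−P lag: d = Δt · v_P v_S / (v_P − v_S) = Δt · (5.79·3.15)/(5.79−3.15) ≈ 6.9085·Δt.
So d_P = 174.52, d_Q = 64.12, d_R = 125.98 km.
Circle about each station: (x − 44.6)² + (y − 94.1)² = 174.52²; (x + 67.0)² + (y + 36.1)² = 64.12²; (x − 3.2)² + (y − 68.5)² = 125.98².
Subtracting the P equation from the Q and R equations removes the quadratic terms:
-223.2 x − 260.4 y = 21294.10
-82.8 x − 51.2 y = 8444.79
Solving the 2×2 system: x ≈ -109.4, y ≈ 12.0 km.

(-109.4, 12.0)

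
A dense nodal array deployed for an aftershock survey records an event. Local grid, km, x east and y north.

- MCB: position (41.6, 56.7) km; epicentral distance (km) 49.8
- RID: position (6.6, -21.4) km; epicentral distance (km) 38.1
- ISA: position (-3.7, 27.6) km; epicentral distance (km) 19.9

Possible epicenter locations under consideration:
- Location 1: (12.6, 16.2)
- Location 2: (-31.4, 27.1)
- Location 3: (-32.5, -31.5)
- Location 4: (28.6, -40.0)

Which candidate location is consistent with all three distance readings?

For each candidate, compare |candidate − station| to the reported distance:
Location 1: residuals MCB 0.0, RID 0.0, ISA 0.0 → max 0.0 km
Location 2: residuals MCB 29.0, RID 23.5, ISA 7.8 → max 29.0 km
Location 3: residuals MCB 65.4, RID 2.3, ISA 45.8 → max 65.4 km
Location 4: residuals MCB 47.8, RID 9.3, ISA 55.0 → max 55.0 km
Only Location 1 has all residuals ≈ 0.

Location 1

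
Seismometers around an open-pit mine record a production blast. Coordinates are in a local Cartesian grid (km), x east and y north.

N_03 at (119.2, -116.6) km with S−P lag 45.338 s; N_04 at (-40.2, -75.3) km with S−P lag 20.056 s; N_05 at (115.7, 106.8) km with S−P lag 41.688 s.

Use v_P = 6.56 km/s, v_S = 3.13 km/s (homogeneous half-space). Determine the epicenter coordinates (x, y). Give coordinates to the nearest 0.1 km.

x ≈ -117.1 km, y ≈ 16.9 km

Distance from S−P lag: d = Δt · v_P v_S / (v_P − v_S) = Δt · (6.56·3.13)/(6.56−3.13) ≈ 5.9862·Δt.
So d_N_03 = 271.40, d_N_04 = 120.06, d_N_05 = 249.55 km.
Circle about each station: (x − 119.2)² + (y + 116.6)² = 271.40²; (x + 40.2)² + (y + 75.3)² = 120.06²; (x − 115.7)² + (y − 106.8)² = 249.55².
Subtracting the N_03 equation from the N_04 and N_05 equations removes the quadratic terms:
-318.8 x + 82.6 y = 38725.49
-7.0 x + 446.8 y = 8371.29
Solving the 2×2 system: x ≈ -117.1, y ≈ 16.9 km.
Check against N_03 (with the unrounded x, y): √((x − 119.2)²+(y + 116.6)²) = 271.40 ≈ 271.40 km. ✓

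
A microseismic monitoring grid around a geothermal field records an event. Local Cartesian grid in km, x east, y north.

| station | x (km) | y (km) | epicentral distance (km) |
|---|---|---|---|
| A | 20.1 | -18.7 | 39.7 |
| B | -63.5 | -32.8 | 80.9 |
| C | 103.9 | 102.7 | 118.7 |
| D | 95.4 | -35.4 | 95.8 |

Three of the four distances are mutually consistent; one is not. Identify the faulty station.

B

Solve using three stations at a time. Using A, C, D (subtract circle equations pairwise → linear system) gives (x, y) ≈ (17.9, 20.9).
Distances from that point to each station vs reported:
  A: calculated 39.7 vs reported 39.7 → residual 0.0 km
  B: calculated 97.5 vs reported 80.9 → residual 16.6 km
  C: calculated 118.7 vs reported 118.7 → residual 0.0 km
  D: calculated 95.8 vs reported 95.8 → residual 0.0 km
A, C, D are mutually consistent (residuals ≈ 0); B is off by 16.6 km.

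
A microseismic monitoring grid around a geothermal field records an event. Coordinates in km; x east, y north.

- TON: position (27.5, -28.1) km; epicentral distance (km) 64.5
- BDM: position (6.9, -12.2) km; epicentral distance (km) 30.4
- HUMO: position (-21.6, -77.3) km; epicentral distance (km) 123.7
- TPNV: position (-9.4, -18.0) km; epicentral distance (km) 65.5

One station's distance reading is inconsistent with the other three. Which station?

Solve using three stations at a time. Using TON, HUMO, TPNV (subtract circle equations pairwise → linear system) gives (x, y) ≈ (27.1, 36.4).
Distances from that point to each station vs reported:
  TON: calculated 64.5 vs reported 64.5 → residual 0.0 km
  BDM: calculated 52.7 vs reported 30.4 → residual 22.3 km
  HUMO: calculated 123.7 vs reported 123.7 → residual 0.0 km
  TPNV: calculated 65.5 vs reported 65.5 → residual 0.0 km
TON, HUMO, TPNV are mutually consistent (residuals ≈ 0); BDM is off by 22.3 km.

BDM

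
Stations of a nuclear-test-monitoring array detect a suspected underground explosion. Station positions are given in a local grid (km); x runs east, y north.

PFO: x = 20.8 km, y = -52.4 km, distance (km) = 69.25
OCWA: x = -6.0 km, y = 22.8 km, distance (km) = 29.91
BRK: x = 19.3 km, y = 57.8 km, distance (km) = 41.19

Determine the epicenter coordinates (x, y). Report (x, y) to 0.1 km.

Circle about each station: (x − 20.8)² + (y + 52.4)² = 69.25²; (x + 6.0)² + (y − 22.8)² = 29.91²; (x − 19.3)² + (y − 57.8)² = 41.19².
Subtracting pairs of circle equations eliminates x²+y² and gives linear equations (the radical axes):
-53.6 x + 150.4 y = 1278.39
-3.0 x + 220.4 y = 3633.88
Solving the 2×2 system: x ≈ 23.3, y ≈ 16.8 km.

23.3 km east, 16.8 km north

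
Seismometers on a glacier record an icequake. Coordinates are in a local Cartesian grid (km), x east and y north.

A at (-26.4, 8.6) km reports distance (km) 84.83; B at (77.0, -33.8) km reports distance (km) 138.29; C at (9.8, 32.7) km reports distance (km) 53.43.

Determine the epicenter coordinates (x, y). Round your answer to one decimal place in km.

Circle about each station: (x + 26.4)² + (y − 8.6)² = 84.83²; (x − 77.0)² + (y + 33.8)² = 138.29²; (x − 9.8)² + (y − 32.7)² = 53.43².
Subtracting the A equation from the B and C equations removes the quadratic terms:
206.8 x − 84.8 y = -5627.48
72.4 x + 48.2 y = 4735.77
Solving the 2×2 system: x ≈ 8.1, y ≈ 86.1 km.
Check against A (with the unrounded x, y): √((x + 26.4)²+(y − 8.6)²) = 84.83 ≈ 84.83 km. ✓

8.1 km east, 86.1 km north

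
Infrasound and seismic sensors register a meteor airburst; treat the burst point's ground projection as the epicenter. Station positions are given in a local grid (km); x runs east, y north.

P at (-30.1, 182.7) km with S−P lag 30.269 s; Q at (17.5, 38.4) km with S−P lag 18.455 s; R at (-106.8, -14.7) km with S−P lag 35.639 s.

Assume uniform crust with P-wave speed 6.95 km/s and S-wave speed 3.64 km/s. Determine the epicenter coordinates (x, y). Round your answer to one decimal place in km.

Distance from S−P lag: d = Δt · v_P v_S / (v_P − v_S) = Δt · (6.95·3.64)/(6.95−3.64) ≈ 7.6429·Δt.
So d_P = 231.34, d_Q = 141.05, d_R = 272.39 km.
Circle about each station: (x + 30.1)² + (y − 182.7)² = 231.34²; (x − 17.5)² + (y − 38.4)² = 141.05²; (x + 106.8)² + (y + 14.7)² = 272.39².
Subtracting the P equation from the Q and R equations removes the quadratic terms:
95.2 x − 288.6 y = 1118.60
-153.4 x − 394.8 y = -43341.09
Solving the 2×2 system: x ≈ 158.2, y ≈ 48.3 km.

(158.2, 48.3)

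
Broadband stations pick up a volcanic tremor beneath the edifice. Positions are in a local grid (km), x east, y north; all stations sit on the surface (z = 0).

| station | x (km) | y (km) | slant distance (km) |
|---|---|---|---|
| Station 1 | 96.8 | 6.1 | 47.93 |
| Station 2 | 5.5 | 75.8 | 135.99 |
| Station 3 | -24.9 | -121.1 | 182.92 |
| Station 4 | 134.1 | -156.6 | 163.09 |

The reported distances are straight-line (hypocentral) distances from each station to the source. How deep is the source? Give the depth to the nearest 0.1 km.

Each station gives a sphere (x−x_i)² + (y−y_i)² + z² = d_i² (stations at z=0).
Subtracting the Station 1 sphere from Station 2 and Station 3: z² cancels, leaving linear equations in x and y:
-182.6 x + 139.4 y = -19827.56
-243.4 x − 254.4 y = -25284.67
Solving: x ≈ 106.599, y ≈ -2.601 km (keep extra digits for the depth step; rounded: 106.6, -2.6).
Then from the Station 1 sphere: z² = 47.93² − (x − 96.8)² − (y − 6.1)² with x = 106.599, y = -2.601, so z ≈ 46.104 ≈ 46.1 km.
Check against Station 4 (with the unrounded solution): distance 163.09 ≈ 163.09 km. ✓

46.1 km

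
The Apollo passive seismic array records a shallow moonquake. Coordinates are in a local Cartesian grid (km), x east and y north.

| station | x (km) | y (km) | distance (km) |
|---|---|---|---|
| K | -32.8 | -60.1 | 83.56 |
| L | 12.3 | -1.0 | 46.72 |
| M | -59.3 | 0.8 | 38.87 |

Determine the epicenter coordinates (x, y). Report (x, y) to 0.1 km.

Circle about each station: (x + 32.8)² + (y + 60.1)² = 83.56²; (x − 12.3)² + (y + 1.0)² = 46.72²; (x + 59.3)² + (y − 0.8)² = 38.87².
Subtracting the K equation from the L and M equations removes the quadratic terms:
90.2 x + 118.2 y = 263.96
-53.0 x + 121.8 y = 4300.68
Solving the 2×2 system: x ≈ -27.6, y ≈ 23.3 km.

-27.6 km east, 23.3 km north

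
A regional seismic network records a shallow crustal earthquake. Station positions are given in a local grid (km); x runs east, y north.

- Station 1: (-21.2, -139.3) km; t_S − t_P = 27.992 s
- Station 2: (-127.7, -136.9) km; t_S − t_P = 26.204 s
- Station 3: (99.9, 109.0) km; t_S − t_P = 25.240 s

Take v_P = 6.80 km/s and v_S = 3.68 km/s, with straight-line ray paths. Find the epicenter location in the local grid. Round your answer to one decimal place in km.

x ≈ -99.0 km, y ≈ 71.3 km

Distance from S−P lag: d = Δt · v_P v_S / (v_P − v_S) = Δt · (6.80·3.68)/(6.80−3.68) ≈ 8.0205·Δt.
So d_Station 1 = 224.51, d_Station 2 = 210.17, d_Station 3 = 202.44 km.
Circle about each station: (x + 21.2)² + (y + 139.3)² = 224.51²; (x + 127.7)² + (y + 136.9)² = 210.17²; (x − 99.9)² + (y − 109.0)² = 202.44².
Subtracting the Station 1 equation from the Station 2 and Station 3 equations removes the quadratic terms:
-213.0 x + 4.8 y = 21428.28
242.2 x + 496.6 y = 11429.87
Solving the 2×2 system: x ≈ -99.0, y ≈ 71.3 km.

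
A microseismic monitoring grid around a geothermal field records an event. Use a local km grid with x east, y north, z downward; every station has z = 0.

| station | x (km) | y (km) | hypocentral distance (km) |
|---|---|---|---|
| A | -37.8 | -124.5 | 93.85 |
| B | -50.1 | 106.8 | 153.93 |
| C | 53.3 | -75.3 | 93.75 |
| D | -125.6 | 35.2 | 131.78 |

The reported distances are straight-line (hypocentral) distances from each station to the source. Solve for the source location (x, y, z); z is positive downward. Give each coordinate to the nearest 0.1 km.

Each station gives a sphere (x−x_i)² + (y−y_i)² + z² = d_i² (stations at z=0).
Subtracting the A sphere from B and C: z² cancels, leaving linear equations in x and y:
-24.6 x + 462.6 y = -17899.46
182.2 x + 98.4 y = -8399.35
Solving: x ≈ -24.499, y ≈ -39.996 km (keep extra digits for the depth step; rounded: -24.5, -40.0).
Then from the A sphere: z² = 93.85² − (x + 37.8)² − (y + 124.5)² with x = -24.499, y = -39.996, so z ≈ 38.600 ≈ 38.6 km.
Check against D (with the unrounded solution): distance 131.78 ≈ 131.78 km. ✓

(-24.5, -40.0, 38.6)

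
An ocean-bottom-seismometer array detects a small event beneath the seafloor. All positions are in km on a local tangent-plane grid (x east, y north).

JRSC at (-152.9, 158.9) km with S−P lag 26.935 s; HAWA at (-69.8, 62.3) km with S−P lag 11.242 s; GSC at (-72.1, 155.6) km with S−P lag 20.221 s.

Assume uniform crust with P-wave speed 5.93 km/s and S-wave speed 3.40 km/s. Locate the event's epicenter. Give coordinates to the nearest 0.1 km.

x ≈ 6.1 km, y ≈ 14.7 km

Distance from S−P lag: d = Δt · v_P v_S / (v_P − v_S) = Δt · (5.93·3.40)/(5.93−3.40) ≈ 7.9692·Δt.
So d_JRSC = 214.65, d_HAWA = 89.59, d_GSC = 161.14 km.
Circle about each station: (x + 152.9)² + (y − 158.9)² = 214.65²; (x + 69.8)² + (y − 62.3)² = 89.59²; (x + 72.1)² + (y − 155.6)² = 161.14².
Subtracting pairs of circle equations eliminates x²+y² and gives linear equations (the radical axes):
166.2 x − 193.2 y = -1826.04
161.6 x − 6.6 y = 890.67
Solving the 2×2 system: x ≈ 6.1, y ≈ 14.7 km.
Check against JRSC (with the unrounded x, y): √((x + 152.9)²+(y − 158.9)²) = 214.65 ≈ 214.65 km. ✓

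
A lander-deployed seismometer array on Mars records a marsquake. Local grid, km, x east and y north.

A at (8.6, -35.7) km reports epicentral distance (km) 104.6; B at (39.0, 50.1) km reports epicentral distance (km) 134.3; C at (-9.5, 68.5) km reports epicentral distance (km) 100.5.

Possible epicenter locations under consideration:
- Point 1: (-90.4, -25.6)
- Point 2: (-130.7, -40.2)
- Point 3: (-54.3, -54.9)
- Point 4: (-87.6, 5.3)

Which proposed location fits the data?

For each candidate, compare |candidate − station| to the reported distance:
Point 1: residuals A 5.1, B 15.6, C 23.6 → max 23.6 km
Point 2: residuals A 34.8, B 57.9, C 62.3 → max 62.3 km
Point 3: residuals A 38.8, B 6.2, C 30.8 → max 38.8 km
Point 4: residuals A 0.0, B 0.0, C 0.0 → max 0.0 km
Only Point 4 has all residuals ≈ 0.

Point 4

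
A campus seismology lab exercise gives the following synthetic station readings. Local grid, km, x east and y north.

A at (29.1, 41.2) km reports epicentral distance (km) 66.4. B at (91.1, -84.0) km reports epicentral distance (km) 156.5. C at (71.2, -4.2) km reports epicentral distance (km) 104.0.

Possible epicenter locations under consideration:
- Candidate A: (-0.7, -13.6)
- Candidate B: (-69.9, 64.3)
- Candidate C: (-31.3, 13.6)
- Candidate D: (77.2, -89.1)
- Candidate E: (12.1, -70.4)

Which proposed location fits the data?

For each candidate, compare |candidate − station| to the reported distance:
Candidate A: residuals A 4.0, B 40.8, C 31.5 → max 40.8 km
Candidate B: residuals A 35.3, B 62.4, C 52.8 → max 62.4 km
Candidate C: residuals A 0.0, B 0.0, C 0.0 → max 0.0 km
Candidate D: residuals A 72.5, B 141.7, C 18.9 → max 141.7 km
Candidate E: residuals A 46.5, B 76.3, C 15.3 → max 76.3 km
Only Candidate C has all residuals ≈ 0.

Candidate C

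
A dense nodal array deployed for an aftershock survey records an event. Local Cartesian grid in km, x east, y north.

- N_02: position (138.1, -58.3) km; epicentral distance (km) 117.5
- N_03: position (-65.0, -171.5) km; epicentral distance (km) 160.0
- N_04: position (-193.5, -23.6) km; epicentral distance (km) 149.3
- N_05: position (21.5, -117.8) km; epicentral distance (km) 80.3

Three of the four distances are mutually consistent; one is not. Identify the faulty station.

Solve using three stations at a time. Using N_02, N_03, N_05 (subtract circle equations pairwise → linear system) gives (x, y) ≈ (22.5, -37.7).
Distances from that point to each station vs reported:
  N_02: calculated 117.4 vs reported 117.5 → residual 0.1 km
  N_03: calculated 159.9 vs reported 160.0 → residual 0.1 km
  N_04: calculated 216.5 vs reported 149.3 → residual 67.2 km
  N_05: calculated 80.2 vs reported 80.3 → residual 0.1 km
N_02, N_03, N_05 are mutually consistent (residuals ≈ 0); N_04 is off by 67.2 km.

N_04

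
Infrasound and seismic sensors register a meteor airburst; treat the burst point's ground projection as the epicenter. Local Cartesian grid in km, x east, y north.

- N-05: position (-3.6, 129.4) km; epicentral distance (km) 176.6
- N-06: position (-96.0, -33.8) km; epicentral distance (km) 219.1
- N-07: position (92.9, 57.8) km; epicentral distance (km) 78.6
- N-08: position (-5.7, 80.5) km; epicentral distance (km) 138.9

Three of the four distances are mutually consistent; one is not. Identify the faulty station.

Solve using three stations at a time. Using N-05, N-07, N-08 (subtract circle equations pairwise → linear system) gives (x, y) ≈ (89.4, -20.7).
Distances from that point to each station vs reported:
  N-05: calculated 176.6 vs reported 176.6 → residual 0.0 km
  N-06: calculated 185.9 vs reported 219.1 → residual 33.2 km
  N-07: calculated 78.6 vs reported 78.6 → residual 0.0 km
  N-08: calculated 138.9 vs reported 138.9 → residual 0.0 km
N-05, N-07, N-08 are mutually consistent (residuals ≈ 0); N-06 is off by 33.2 km.

N-06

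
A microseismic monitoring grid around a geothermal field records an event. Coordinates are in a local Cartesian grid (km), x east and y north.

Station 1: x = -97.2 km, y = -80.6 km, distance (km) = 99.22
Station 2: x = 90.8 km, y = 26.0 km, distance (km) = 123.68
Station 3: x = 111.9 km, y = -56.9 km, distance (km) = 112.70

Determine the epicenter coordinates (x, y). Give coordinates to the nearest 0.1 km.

(-0.8, -57.1)

Circle about each station: (x + 97.2)² + (y + 80.6)² = 99.22²; (x − 90.8)² + (y − 26.0)² = 123.68²; (x − 111.9)² + (y + 56.9)² = 112.70².
Subtracting the Station 1 equation from the Station 2 and Station 3 equations removes the quadratic terms:
376.0 x + 213.2 y = -12475.69
418.2 x + 47.4 y = -3041.66
Solving the 2×2 system: x ≈ -0.8, y ≈ -57.1 km.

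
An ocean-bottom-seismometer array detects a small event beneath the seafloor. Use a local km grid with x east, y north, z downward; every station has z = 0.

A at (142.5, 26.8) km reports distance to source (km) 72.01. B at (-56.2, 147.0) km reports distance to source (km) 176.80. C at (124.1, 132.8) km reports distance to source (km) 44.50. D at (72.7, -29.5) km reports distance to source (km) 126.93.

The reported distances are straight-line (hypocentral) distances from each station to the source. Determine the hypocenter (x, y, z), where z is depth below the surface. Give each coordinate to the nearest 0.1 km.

x ≈ 111.3 km, y ≈ 91.1 km, depth ≈ 8.8 km

Each station gives a sphere (x−x_i)² + (y−y_i)² + z² = d_i² (stations at z=0).
Subtracting the A sphere from B and C: z² cancels, leaving linear equations in x and y:
-397.4 x + 240.4 y = -22329.85
-36.8 x + 212.0 y = 15217.35
Solving: x ≈ 111.299, y ≈ 91.100 km (keep extra digits for the depth step; rounded: 111.3, 91.1).
Then from the A sphere: z² = 72.01² − (x − 142.5)² − (y − 26.8)² with x = 111.299, y = 91.100, so z ≈ 8.800 ≈ 8.8 km.
Check against D (with the unrounded solution): distance 126.93 ≈ 126.93 km. ✓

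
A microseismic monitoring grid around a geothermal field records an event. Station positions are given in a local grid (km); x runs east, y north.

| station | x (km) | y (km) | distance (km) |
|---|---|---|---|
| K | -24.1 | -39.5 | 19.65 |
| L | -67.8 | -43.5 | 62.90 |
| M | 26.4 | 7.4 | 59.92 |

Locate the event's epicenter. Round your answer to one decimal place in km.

(-4.9, -43.7)

Circle about each station: (x + 24.1)² + (y + 39.5)² = 19.65²; (x + 67.8)² + (y + 43.5)² = 62.90²; (x − 26.4)² + (y − 7.4)² = 59.92².
Subtracting the K equation from the L and M equations removes the quadratic terms:
-87.4 x − 8.0 y = 777.74
101.0 x + 93.8 y = -4593.62
Solving the 2×2 system: x ≈ -4.9, y ≈ -43.7 km.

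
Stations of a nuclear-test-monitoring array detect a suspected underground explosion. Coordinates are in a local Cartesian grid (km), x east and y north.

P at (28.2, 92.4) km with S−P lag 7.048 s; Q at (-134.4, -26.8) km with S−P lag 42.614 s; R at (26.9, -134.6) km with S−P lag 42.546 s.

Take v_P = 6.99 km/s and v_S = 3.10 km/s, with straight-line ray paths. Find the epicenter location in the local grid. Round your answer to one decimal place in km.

66.9 km east, 99.0 km north

Distance from S−P lag: d = Δt · v_P v_S / (v_P − v_S) = Δt · (6.99·3.10)/(6.99−3.10) ≈ 5.5704·Δt.
So d_P = 39.26, d_Q = 237.38, d_R = 237.00 km.
Circle about each station: (x − 28.2)² + (y − 92.4)² = 39.26²; (x + 134.4)² + (y + 26.8)² = 237.38²; (x − 26.9)² + (y + 134.6)² = 237.00².
Subtracting the P equation from the Q and R equations removes the quadratic terms:
-325.2 x − 238.4 y = -45359.32
-2.6 x − 454.0 y = -45119.88
Solving the 2×2 system: x ≈ 66.9, y ≈ 99.0 km.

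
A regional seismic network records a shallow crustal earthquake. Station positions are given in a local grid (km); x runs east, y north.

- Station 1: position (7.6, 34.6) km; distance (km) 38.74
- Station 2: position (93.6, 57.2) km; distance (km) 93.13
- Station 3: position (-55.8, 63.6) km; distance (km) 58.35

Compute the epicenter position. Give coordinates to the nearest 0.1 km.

Circle about each station: (x − 7.6)² + (y − 34.6)² = 38.74²; (x − 93.6)² + (y − 57.2)² = 93.13²; (x + 55.8)² + (y − 63.6)² = 58.35².
Subtracting the Station 1 equation from the Station 2 and Station 3 equations removes the quadratic terms:
172.0 x + 45.2 y = 3605.47
-126.8 x + 58.0 y = 3999.75
Solving the 2×2 system: x ≈ 1.8, y ≈ 72.9 km.

1.8 km east, 72.9 km north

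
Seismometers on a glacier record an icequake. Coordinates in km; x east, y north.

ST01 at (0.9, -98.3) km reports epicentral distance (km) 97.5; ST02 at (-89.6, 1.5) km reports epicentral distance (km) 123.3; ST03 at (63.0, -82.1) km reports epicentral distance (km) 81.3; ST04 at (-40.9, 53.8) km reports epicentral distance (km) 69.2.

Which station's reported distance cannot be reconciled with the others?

ST04

Solve using three stations at a time. Using ST01, ST02, ST03 (subtract circle equations pairwise → linear system) gives (x, y) ≈ (33.4, -6.4).
Distances from that point to each station vs reported:
  ST01: calculated 97.5 vs reported 97.5 → residual 0.0 km
  ST02: calculated 123.3 vs reported 123.3 → residual 0.0 km
  ST03: calculated 81.3 vs reported 81.3 → residual 0.0 km
  ST04: calculated 95.7 vs reported 69.2 → residual 26.5 km
ST01, ST02, ST03 are mutually consistent (residuals ≈ 0); ST04 is off by 26.5 km.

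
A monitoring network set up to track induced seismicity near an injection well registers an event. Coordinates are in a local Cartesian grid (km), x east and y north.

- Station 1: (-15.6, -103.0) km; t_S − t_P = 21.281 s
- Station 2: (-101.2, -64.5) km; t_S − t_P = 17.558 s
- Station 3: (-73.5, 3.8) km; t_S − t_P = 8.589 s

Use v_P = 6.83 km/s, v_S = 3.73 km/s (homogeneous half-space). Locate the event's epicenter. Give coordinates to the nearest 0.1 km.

(-46.7, 69.1)

Distance from S−P lag: d = Δt · v_P v_S / (v_P − v_S) = Δt · (6.83·3.73)/(6.83−3.73) ≈ 8.2180·Δt.
So d_Station 1 = 174.89, d_Station 2 = 144.29, d_Station 3 = 70.58 km.
Circle about each station: (x + 15.6)² + (y + 103.0)² = 174.89²; (x + 101.2)² + (y + 64.5)² = 144.29²; (x + 73.5)² + (y − 3.8)² = 70.58².
Subtracting the Station 1 equation from the Station 2 and Station 3 equations removes the quadratic terms:
-171.2 x + 77.0 y = 13316.24
-115.8 x + 213.6 y = 20169.31
Solving the 2×2 system: x ≈ -46.7, y ≈ 69.1 km.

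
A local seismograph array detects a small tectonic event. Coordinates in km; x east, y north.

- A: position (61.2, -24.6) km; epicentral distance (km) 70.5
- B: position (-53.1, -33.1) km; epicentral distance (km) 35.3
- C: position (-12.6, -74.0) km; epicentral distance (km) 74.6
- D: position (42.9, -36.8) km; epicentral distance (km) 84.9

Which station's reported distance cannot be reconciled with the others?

Solve using three stations at a time. Using B, C, D (subtract circle equations pairwise → linear system) gives (x, y) ≈ (-34.9, -2.8).
Distances from that point to each station vs reported:
  A: calculated 98.6 vs reported 70.5 → residual 28.1 km
  B: calculated 35.3 vs reported 35.3 → residual 0.0 km
  C: calculated 74.6 vs reported 74.6 → residual 0.0 km
  D: calculated 84.9 vs reported 84.9 → residual 0.0 km
B, C, D are mutually consistent (residuals ≈ 0); A is off by 28.1 km.

A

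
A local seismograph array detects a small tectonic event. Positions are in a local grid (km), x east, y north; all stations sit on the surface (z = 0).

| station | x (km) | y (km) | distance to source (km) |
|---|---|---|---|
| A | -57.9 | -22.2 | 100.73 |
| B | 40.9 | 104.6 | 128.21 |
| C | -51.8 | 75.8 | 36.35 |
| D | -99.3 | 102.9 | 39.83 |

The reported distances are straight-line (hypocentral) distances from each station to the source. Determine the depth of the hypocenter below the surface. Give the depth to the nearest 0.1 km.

depth ≈ 20.4 km

Each station gives a sphere (x−x_i)² + (y−y_i)² + z² = d_i² (stations at z=0).
Subtracting the A sphere from B and C: z² cancels, leaving linear equations in x and y:
197.6 x + 253.6 y = 2477.45
12.2 x + 196.0 y = 13408.84
Solving: x ≈ -81.797, y ≈ 73.504 km (keep extra digits for the depth step; rounded: -81.8, 73.5).
Then from the A sphere: z² = 100.73² − (x + 57.9)² − (y + 22.2)² with x = -81.797, y = 73.504, so z ≈ 20.401 ≈ 20.4 km.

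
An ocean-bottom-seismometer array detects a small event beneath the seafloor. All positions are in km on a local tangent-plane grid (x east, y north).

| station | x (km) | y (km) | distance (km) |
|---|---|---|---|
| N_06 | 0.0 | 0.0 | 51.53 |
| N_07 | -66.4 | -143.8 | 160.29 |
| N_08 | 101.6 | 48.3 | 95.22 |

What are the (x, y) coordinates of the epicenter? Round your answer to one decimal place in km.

x ≈ 43.7 km, y ≈ -27.3 km

Circle about each station: x² + y² = 51.53²; (x + 66.4)² + (y + 143.8)² = 160.29²; (x − 101.6)² + (y − 48.3)² = 95.22².
Subtracting the N_06 equation from the N_07 and N_08 equations removes the quadratic terms:
-132.8 x − 287.6 y = 2049.86
203.2 x + 96.6 y = 6243.94
Solving the 2×2 system: x ≈ 43.7, y ≈ -27.3 km.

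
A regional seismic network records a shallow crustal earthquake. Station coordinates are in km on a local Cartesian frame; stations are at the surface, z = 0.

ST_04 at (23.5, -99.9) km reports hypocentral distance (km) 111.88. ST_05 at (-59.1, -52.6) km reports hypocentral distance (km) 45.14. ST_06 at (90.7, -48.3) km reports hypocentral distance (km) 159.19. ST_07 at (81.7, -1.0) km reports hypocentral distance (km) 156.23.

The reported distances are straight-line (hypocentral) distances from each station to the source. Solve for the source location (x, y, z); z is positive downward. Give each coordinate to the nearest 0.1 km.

Each station gives a sphere (x−x_i)² + (y−y_i)² + z² = d_i² (stations at z=0).
Subtracting the ST_04 sphere from ST_05 and ST_06: z² cancels, leaving linear equations in x and y:
-165.2 x + 94.6 y = 6206.82
134.4 x + 103.2 y = -12797.20
Solving: x ≈ -62.197, y ≈ -43.003 km (keep extra digits for the depth step; rounded: -62.2, -43.0).
Then from the ST_04 sphere: z² = 111.88² − (x − 23.5)² − (y + 99.9)² with x = -62.197, y = -43.003, so z ≈ 43.999 ≈ 44.0 km.
Check against ST_07 (with the unrounded solution): distance 156.23 ≈ 156.23 km. ✓

(-62.2, -43.0, 44.0)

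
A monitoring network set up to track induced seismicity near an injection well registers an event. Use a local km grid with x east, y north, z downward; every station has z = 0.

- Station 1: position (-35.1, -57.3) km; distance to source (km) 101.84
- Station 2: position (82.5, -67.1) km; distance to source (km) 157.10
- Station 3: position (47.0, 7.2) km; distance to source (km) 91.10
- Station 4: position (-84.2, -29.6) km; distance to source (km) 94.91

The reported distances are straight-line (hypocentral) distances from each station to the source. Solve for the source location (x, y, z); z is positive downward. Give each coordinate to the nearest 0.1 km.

Each station gives a sphere (x−x_i)² + (y−y_i)² + z² = d_i² (stations at z=0).
Subtracting the Station 1 sphere from Station 2 and Station 3: z² cancels, leaving linear equations in x and y:
235.2 x − 19.6 y = -7515.66
164.2 x + 129.0 y = -182.28
Solving: x ≈ -28.996, y ≈ 35.496 km (keep extra digits for the depth step; rounded: -29.0, 35.5).
Then from the Station 1 sphere: z² = 101.84² − (x + 35.1)² − (y + 57.3)² with x = -28.996, y = 35.496, so z ≈ 41.509 ≈ 41.5 km.

x ≈ -29.0 km, y ≈ 35.5 km, depth ≈ 41.5 km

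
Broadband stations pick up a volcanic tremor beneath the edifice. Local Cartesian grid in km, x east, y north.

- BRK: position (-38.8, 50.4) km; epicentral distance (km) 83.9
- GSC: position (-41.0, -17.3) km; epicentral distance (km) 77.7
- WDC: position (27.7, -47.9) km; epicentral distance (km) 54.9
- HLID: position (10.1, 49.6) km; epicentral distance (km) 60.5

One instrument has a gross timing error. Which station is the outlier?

Solve using three stations at a time. Using BRK, GSC, WDC (subtract circle equations pairwise → linear system) gives (x, y) ≈ (32.9, 6.8).
Distances from that point to each station vs reported:
  BRK: calculated 83.9 vs reported 83.9 → residual 0.0 km
  GSC: calculated 77.7 vs reported 77.7 → residual 0.0 km
  WDC: calculated 54.9 vs reported 54.9 → residual 0.0 km
  HLID: calculated 48.5 vs reported 60.5 → residual 12.0 km
BRK, GSC, WDC are mutually consistent (residuals ≈ 0); HLID is off by 12.0 km.

HLID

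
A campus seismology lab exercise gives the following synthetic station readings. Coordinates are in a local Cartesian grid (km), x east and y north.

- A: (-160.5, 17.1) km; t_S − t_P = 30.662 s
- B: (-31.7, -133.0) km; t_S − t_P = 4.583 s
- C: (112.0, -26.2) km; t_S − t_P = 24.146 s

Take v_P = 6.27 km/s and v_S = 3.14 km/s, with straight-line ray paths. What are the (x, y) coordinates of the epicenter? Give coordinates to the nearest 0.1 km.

Distance from S−P lag: d = Δt · v_P v_S / (v_P − v_S) = Δt · (6.27·3.14)/(6.27−3.14) ≈ 6.2900·Δt.
So d_A = 192.86, d_B = 28.83, d_C = 151.88 km.
Circle about each station: (x + 160.5)² + (y − 17.1)² = 192.86²; (x + 31.7)² + (y + 133.0)² = 28.83²; (x − 112.0)² + (y + 26.2)² = 151.88².
Subtracting the A equation from the B and C equations removes the quadratic terms:
257.6 x − 300.2 y = 29005.04
545.0 x − 86.6 y = 1305.23
Solving the 2×2 system: x ≈ -15.0, y ≈ -109.5 km.
Check against A (with the unrounded x, y): √((x + 160.5)²+(y − 17.1)²) = 192.86 ≈ 192.86 km. ✓

(-15.0, -109.5)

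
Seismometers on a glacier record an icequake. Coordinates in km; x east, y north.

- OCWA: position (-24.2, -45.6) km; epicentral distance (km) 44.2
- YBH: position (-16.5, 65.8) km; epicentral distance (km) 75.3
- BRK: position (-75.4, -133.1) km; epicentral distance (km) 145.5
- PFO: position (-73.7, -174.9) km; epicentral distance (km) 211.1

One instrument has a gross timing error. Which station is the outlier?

PFO

Solve using three stations at a time. Using OCWA, YBH, BRK (subtract circle equations pairwise → linear system) gives (x, y) ≈ (-1.3, -7.9).
Distances from that point to each station vs reported:
  OCWA: calculated 44.1 vs reported 44.2 → residual 0.1 km
  YBH: calculated 75.2 vs reported 75.3 → residual 0.1 km
  BRK: calculated 145.5 vs reported 145.5 → residual 0.0 km
  PFO: calculated 182.0 vs reported 211.1 → residual 29.1 km
OCWA, YBH, BRK are mutually consistent (residuals ≈ 0); PFO is off by 29.1 km.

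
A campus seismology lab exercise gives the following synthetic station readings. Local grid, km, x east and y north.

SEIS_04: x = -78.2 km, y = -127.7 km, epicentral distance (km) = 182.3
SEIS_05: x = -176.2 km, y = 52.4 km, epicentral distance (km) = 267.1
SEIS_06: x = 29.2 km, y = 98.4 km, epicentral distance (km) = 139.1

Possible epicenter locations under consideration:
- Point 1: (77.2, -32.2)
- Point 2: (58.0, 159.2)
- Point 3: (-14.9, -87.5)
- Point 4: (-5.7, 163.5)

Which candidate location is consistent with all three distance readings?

For each candidate, compare |candidate − station| to the reported distance:
Point 1: residuals SEIS_04 0.1, SEIS_05 0.0, SEIS_06 0.0 → max 0.1 km
Point 2: residuals SEIS_04 135.3, SEIS_05 9.7, SEIS_06 71.8 → max 135.3 km
Point 3: residuals SEIS_04 107.3, SEIS_05 53.6, SEIS_06 52.0 → max 107.3 km
Point 4: residuals SEIS_04 117.8, SEIS_05 63.6, SEIS_06 65.2 → max 117.8 km
Only Point 1 has all residuals ≈ 0.

Point 1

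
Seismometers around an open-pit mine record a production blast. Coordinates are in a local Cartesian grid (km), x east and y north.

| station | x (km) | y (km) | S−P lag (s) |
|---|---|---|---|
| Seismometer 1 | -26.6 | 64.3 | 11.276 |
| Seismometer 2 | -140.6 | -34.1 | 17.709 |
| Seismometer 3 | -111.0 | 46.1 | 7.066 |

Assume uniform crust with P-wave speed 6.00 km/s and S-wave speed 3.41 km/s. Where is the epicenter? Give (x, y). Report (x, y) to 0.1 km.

Distance from S−P lag: d = Δt · v_P v_S / (v_P − v_S) = Δt · (6.00·3.41)/(6.00−3.41) ≈ 7.8996·Δt.
So d_Seismometer 1 = 89.08, d_Seismometer 2 = 139.89, d_Seismometer 3 = 55.82 km.
Circle about each station: (x + 26.6)² + (y − 64.3)² = 89.08²; (x + 140.6)² + (y + 34.1)² = 139.89²; (x + 111.0)² + (y − 46.1)² = 55.82².
Subtracting the Seismometer 1 equation from the Seismometer 2 and Seismometer 3 equations removes the quadratic terms:
-228.0 x − 196.8 y = 4455.15
-168.8 x − 36.4 y = 14423.53
Solving the 2×2 system: x ≈ -107.4, y ≈ 101.8 km.

(-107.4, 101.8)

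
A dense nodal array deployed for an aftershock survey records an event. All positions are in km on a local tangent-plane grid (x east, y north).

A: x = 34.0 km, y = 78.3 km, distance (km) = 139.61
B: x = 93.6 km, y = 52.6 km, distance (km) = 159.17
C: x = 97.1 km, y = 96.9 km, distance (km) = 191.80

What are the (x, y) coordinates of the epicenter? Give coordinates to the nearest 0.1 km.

Circle about each station: (x − 34.0)² + (y − 78.3)² = 139.61²; (x − 93.6)² + (y − 52.6)² = 159.17²; (x − 97.1)² + (y − 96.9)² = 191.80².
Subtracting the A equation from the B and C equations removes the quadratic terms:
119.2 x − 51.4 y = -1603.31
126.2 x + 37.2 y = -5765.16
Solving the 2×2 system: x ≈ -32.6, y ≈ -44.4 km.

(-32.6, -44.4)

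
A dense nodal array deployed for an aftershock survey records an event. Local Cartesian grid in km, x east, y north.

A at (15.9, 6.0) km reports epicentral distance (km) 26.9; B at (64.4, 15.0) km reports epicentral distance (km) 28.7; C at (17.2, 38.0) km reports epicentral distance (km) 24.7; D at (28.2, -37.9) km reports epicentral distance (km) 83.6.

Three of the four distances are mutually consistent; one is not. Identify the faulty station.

Solve using three stations at a time. Using A, B, C (subtract circle equations pairwise → linear system) gives (x, y) ≈ (36.8, 23.0).
Distances from that point to each station vs reported:
  A: calculated 26.9 vs reported 26.9 → residual 0.0 km
  B: calculated 28.7 vs reported 28.7 → residual 0.0 km
  C: calculated 24.7 vs reported 24.7 → residual 0.0 km
  D: calculated 61.5 vs reported 83.6 → residual 22.1 km
A, B, C are mutually consistent (residuals ≈ 0); D is off by 22.1 km.

D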